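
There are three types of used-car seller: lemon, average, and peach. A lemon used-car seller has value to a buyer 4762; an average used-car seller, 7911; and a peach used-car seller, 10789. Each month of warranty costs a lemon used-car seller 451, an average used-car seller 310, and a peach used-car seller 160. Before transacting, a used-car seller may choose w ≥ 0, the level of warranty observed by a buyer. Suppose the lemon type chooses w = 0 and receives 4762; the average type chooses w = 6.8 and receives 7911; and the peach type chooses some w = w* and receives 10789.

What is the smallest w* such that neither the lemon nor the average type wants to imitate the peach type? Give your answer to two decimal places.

Average type (on-path payoff 7911 − 310×6.8 = 5803) won't mimic when 5803 ≥ 10789 − 310·w*, i.e. w* ≥ 16.08.
Lemon type (on-path payoff 4762) won't mimic when 4762 ≥ 10789 − 451·w*, i.e. w* ≥ 13.36.
Both must hold, so w* = max(13.36, 16.08) = 16.08. The average type's constraint binds.

16.08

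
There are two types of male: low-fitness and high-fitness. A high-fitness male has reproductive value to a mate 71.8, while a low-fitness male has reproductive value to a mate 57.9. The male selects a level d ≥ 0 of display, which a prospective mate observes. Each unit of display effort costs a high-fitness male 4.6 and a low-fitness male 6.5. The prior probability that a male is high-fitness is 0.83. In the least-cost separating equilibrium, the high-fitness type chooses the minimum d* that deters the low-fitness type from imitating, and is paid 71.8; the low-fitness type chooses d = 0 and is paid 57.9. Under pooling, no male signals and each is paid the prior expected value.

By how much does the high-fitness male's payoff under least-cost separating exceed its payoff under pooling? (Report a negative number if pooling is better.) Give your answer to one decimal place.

-7.5

Least-cost separating signal: d* solves 57.9 = 71.8 − 6.5·d*, so d* = (71.8 − 57.9)/6.5 ≈ 2.1385.
High-fitness type's separating payoff: 71.8 − 4.6 × d* = 71.8 − 4.6 × (71.8 − 57.9)/6.5 = 71.8 − 63.94/6.5 ≈ 61.963.
Pooling payoff: 0.83 × 71.8 + 0.17 × 57.9 = 69.437.
Difference: 61.963 − 69.437 = -7.474, i.e. -7.5 to one decimal place.
The high-fitness type would prefer the pooling outcome.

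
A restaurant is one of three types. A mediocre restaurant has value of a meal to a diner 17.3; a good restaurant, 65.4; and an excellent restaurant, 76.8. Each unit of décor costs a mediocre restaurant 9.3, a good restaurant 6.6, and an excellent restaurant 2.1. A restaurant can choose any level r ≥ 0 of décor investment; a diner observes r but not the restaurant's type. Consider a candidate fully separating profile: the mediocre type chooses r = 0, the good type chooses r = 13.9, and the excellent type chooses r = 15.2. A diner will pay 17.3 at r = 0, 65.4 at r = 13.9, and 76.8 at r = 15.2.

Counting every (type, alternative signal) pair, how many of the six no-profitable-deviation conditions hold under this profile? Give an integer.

Excellent (own payoff 76.8 − 2.1×15.2 = 44.88): to r=0 gives 17.3 → no gain ✓; to r=13.9 gives 65.4 − 2.1×13.9 = 36.21 → no gain ✓.
Mediocre (own payoff 17.3): to r=13.9 gives 65.4 − 9.3×13.9 = -63.87 → no gain ✓; to r=15.2 gives 76.8 − 9.3×15.2 = -64.56 → no gain ✓.
Good (own payoff 65.4 − 6.6×13.9 = -26.34): to r=0 gives 17.3 → profitable ✗; to r=15.2 gives 76.8 − 6.6×15.2 = -23.52 → profitable ✗.
4 of the 6 constraints hold; not an equilibrium.

4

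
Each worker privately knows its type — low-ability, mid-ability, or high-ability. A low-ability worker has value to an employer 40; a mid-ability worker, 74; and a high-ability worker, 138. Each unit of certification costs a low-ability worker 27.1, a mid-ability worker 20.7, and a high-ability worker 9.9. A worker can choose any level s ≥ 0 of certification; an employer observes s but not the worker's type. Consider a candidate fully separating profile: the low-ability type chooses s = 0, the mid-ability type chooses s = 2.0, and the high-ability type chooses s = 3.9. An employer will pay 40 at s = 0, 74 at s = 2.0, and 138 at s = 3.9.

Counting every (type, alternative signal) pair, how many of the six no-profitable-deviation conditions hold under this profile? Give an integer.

4

Low-ability (own payoff 40): to s=2.0 gives 74 − 27.1×2.0 = 19.8 → no gain ✓; to s=3.9 gives 138 − 27.1×3.9 = 32.31 → no gain ✓.
Mid-ability (own payoff 74 − 20.7×2.0 = 32.6): to s=0 gives 40 → profitable ✗; to s=3.9 gives 138 − 20.7×3.9 = 57.27 → profitable ✗.
High-ability (own payoff 138 − 9.9×3.9 = 99.39): to s=0 gives 40 → no gain ✓; to s=2.0 gives 74 − 9.9×2.0 = 54.2 → no gain ✓.
4 of the 6 constraints hold; not an equilibrium.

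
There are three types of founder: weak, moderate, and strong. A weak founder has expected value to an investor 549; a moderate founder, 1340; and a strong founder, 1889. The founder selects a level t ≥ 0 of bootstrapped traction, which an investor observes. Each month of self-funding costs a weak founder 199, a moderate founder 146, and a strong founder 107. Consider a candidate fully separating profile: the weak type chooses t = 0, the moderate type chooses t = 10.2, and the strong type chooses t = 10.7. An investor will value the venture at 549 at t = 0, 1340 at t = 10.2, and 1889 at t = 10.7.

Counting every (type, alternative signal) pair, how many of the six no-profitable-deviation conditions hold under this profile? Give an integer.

4

Moderate (own payoff 1340 − 146×10.2 = -149.2): to t=0 gives 549 → profitable ✗; to t=10.7 gives 1889 − 146×10.7 = 326.8 → profitable ✗.
Weak (own payoff 549): to t=10.2 gives 1340 − 199×10.2 = -689.8 → no gain ✓; to t=10.7 gives 1889 − 199×10.7 = -240.3 → no gain ✓.
Strong (own payoff 1889 − 107×10.7 = 744.1): to t=0 gives 549 → no gain ✓; to t=10.2 gives 1340 − 107×10.2 = 248.6 → no gain ✓.
4 of the 6 constraints hold; not an equilibrium.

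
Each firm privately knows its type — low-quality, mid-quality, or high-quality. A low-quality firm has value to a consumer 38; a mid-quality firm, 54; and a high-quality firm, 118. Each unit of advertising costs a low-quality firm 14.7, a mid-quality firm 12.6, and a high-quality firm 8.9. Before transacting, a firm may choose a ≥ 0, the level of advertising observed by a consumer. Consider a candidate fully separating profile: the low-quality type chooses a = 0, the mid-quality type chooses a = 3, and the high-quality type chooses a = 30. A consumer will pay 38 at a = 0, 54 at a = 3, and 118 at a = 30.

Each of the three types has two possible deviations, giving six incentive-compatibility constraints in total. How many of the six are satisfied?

High-quality (own payoff 118 − 8.9×30 = -149): to a=0 gives 38 → profitable ✗; to a=3 gives 54 − 8.9×3 = 27.3 → profitable ✗.
Mid-quality (own payoff 54 − 12.6×3 = 16.2): to a=0 gives 38 → profitable ✗; to a=30 gives 118 − 12.6×30 = -260 → no gain ✓.
Low-quality (own payoff 38): to a=3 gives 54 − 14.7×3 = 9.9 → no gain ✓; to a=30 gives 118 − 14.7×30 = -323 → no gain ✓.
3 of the 6 constraints hold; not an equilibrium.

3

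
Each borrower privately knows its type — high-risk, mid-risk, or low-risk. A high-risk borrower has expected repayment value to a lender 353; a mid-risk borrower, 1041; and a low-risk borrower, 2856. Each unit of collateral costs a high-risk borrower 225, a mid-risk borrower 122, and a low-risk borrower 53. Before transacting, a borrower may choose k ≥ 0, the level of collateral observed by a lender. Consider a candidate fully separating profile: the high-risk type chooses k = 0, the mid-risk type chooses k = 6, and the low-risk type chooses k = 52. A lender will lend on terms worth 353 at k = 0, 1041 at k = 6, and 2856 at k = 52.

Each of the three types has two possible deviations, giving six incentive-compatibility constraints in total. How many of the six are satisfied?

Mid-risk (own payoff 1041 − 122×6 = 309): to k=0 gives 353 → profitable ✗; to k=52 gives 2856 − 122×52 = -3488 → no gain ✓.
High-risk (own payoff 353): to k=6 gives 1041 − 225×6 = -309 → no gain ✓; to k=52 gives 2856 − 225×52 = -8844 → no gain ✓.
Low-risk (own payoff 2856 − 53×52 = 100): to k=0 gives 353 → profitable ✗; to k=6 gives 1041 − 53×6 = 723 → profitable ✗.
3 of the 6 constraints hold; not an equilibrium.

3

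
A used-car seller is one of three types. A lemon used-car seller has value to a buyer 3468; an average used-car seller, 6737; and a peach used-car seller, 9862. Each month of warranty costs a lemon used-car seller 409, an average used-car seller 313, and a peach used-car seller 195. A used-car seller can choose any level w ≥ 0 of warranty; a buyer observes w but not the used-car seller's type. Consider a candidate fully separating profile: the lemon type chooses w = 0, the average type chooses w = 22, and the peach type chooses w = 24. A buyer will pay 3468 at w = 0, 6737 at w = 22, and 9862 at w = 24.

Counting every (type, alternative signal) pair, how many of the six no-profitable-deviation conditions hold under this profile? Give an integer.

4

Average (own payoff 6737 − 313×22 = -149): to w=0 gives 3468 → profitable ✗; to w=24 gives 9862 − 313×24 = 2350 → profitable ✗.
Peach (own payoff 9862 − 195×24 = 5182): to w=0 gives 3468 → no gain ✓; to w=22 gives 6737 − 195×22 = 2447 → no gain ✓.
Lemon (own payoff 3468): to w=22 gives 6737 − 409×22 = -2261 → no gain ✓; to w=24 gives 9862 − 409×24 = 46 → no gain ✓.
4 of the 6 constraints hold; not an equilibrium.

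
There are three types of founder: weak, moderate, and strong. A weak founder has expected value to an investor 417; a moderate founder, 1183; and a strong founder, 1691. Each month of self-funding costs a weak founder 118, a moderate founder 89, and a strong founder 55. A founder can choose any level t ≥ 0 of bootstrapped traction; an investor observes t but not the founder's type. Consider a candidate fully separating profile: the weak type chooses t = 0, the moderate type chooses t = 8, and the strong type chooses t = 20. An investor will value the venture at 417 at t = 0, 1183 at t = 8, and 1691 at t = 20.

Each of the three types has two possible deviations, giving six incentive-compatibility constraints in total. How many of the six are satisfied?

5

Moderate (own payoff 1183 − 89×8 = 471): to t=0 gives 417 → no gain ✓; to t=20 gives 1691 − 89×20 = -89 → no gain ✓.
Strong (own payoff 1691 − 55×20 = 591): to t=0 gives 417 → no gain ✓; to t=8 gives 1183 − 55×8 = 743 → profitable ✗.
Weak (own payoff 417): to t=8 gives 1183 − 118×8 = 239 → no gain ✓; to t=20 gives 1691 − 118×20 = -669 → no gain ✓.
5 of the 6 constraints hold; not an equilibrium.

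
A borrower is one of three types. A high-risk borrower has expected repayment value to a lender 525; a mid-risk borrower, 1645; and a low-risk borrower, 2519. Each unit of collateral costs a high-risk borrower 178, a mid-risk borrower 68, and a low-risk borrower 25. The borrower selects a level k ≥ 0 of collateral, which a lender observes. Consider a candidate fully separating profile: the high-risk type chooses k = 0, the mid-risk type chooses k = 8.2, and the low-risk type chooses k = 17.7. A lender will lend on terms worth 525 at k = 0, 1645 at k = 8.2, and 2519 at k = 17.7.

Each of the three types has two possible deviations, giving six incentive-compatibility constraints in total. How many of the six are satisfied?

5

Mid-risk (own payoff 1645 − 68×8.2 = 1087.4): to k=0 gives 525 → no gain ✓; to k=17.7 gives 2519 − 68×17.7 = 1315.4 → profitable ✗.
High-risk (own payoff 525): to k=8.2 gives 1645 − 178×8.2 = 185.4 → no gain ✓; to k=17.7 gives 2519 − 178×17.7 = -631.6 → no gain ✓.
Low-risk (own payoff 2519 − 25×17.7 = 2076.5): to k=0 gives 525 → no gain ✓; to k=8.2 gives 1645 − 25×8.2 = 1440 → no gain ✓.
5 of the 6 constraints hold; not an equilibrium.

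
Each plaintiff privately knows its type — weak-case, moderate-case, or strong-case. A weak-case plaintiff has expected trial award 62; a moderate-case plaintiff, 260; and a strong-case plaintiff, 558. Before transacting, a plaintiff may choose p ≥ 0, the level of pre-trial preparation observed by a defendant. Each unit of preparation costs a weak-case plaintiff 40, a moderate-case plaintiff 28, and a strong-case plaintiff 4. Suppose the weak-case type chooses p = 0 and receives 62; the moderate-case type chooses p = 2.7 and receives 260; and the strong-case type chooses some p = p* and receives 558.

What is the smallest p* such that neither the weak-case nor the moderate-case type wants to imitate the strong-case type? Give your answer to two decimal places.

13.34

Moderate-case type (on-path payoff 260 − 28×2.7 = 184.4) won't mimic when 184.4 ≥ 558 − 28·p*, i.e. p* ≥ 13.34.
Weak-case type (on-path payoff 62) won't mimic when 62 ≥ 558 − 40·p*, i.e. p* ≥ 12.40.
Both must hold, so p* = max(12.40, 13.34) = 13.34. The moderate-case type's constraint binds.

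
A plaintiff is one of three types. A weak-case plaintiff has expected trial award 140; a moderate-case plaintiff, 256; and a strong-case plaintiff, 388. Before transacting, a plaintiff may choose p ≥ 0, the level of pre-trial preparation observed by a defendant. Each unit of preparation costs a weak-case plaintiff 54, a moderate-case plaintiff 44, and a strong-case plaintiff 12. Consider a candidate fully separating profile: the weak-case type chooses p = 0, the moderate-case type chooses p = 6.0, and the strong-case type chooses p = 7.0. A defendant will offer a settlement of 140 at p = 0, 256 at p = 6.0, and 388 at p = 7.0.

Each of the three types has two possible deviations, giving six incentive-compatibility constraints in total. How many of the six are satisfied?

Moderate-case (own payoff 256 − 44×6.0 = -8): to p=0 gives 140 → profitable ✗; to p=7.0 gives 388 − 44×7.0 = 80 → profitable ✗.
Strong-case (own payoff 388 − 12×7.0 = 304): to p=0 gives 140 → no gain ✓; to p=6.0 gives 256 − 12×6.0 = 184 → no gain ✓.
Weak-case (own payoff 140): to p=6.0 gives 256 − 54×6.0 = -68 → no gain ✓; to p=7.0 gives 388 − 54×7.0 = 10 → no gain ✓.
4 of the 6 constraints hold; not an equilibrium.

4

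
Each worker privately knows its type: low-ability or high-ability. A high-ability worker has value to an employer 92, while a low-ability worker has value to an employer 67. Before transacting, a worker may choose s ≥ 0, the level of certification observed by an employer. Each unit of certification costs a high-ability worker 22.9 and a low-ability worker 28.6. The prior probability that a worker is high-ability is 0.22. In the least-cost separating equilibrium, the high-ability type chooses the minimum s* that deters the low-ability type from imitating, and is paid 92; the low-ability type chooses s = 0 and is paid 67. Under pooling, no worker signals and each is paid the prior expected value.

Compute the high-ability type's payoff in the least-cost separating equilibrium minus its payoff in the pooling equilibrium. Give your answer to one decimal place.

Least-cost separating signal: s* solves 67 = 92 − 28.6·s*, so s* = (92 − 67)/28.6 ≈ 0.8741.
High-ability type's separating payoff: 92 − 22.9 × s* = 92 − 22.9 × (92 − 67)/28.6 = 92 − 572.5/28.6 ≈ 71.983.
Pooling payoff: 0.22 × 92 + 0.78 × 67 = 72.5.
Difference: 71.983 − 72.5 = -0.517, i.e. -0.5 to one decimal place.
The high-ability type would prefer the pooling outcome.

-0.5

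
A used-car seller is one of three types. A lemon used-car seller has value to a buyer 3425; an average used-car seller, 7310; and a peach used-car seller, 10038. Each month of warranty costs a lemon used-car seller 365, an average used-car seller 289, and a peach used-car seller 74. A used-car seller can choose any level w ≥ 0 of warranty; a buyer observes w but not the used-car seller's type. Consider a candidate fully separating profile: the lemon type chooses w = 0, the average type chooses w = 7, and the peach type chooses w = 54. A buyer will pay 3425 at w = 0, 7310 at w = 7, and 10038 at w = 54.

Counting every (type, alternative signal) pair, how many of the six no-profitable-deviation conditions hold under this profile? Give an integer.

4

Lemon (own payoff 3425): to w=7 gives 7310 − 365×7 = 4755 → profitable ✗; to w=54 gives 10038 − 365×54 = -9672 → no gain ✓.
Average (own payoff 7310 − 289×7 = 5287): to w=0 gives 3425 → no gain ✓; to w=54 gives 10038 − 289×54 = -5568 → no gain ✓.
Peach (own payoff 10038 − 74×54 = 6042): to w=0 gives 3425 → no gain ✓; to w=7 gives 7310 − 74×7 = 6792 → profitable ✗.
4 of the 6 constraints hold; not an equilibrium.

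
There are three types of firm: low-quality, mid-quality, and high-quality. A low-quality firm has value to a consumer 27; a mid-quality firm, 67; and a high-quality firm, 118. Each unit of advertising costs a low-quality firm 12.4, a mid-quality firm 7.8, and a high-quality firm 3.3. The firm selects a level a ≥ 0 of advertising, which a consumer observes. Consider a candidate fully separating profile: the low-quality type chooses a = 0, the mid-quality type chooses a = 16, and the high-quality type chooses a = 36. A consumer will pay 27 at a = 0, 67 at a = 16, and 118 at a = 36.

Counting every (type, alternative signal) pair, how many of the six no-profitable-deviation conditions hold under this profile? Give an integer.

High-quality (own payoff 118 − 3.3×36 = -0.8): to a=0 gives 27 → profitable ✗; to a=16 gives 67 − 3.3×16 = 14.2 → profitable ✗.
Low-quality (own payoff 27): to a=16 gives 67 − 12.4×16 = -131.4 → no gain ✓; to a=36 gives 118 − 12.4×36 = -328.4 → no gain ✓.
Mid-quality (own payoff 67 − 7.8×16 = -57.8): to a=0 gives 27 → profitable ✗; to a=36 gives 118 − 7.8×36 = -162.8 → no gain ✓.
3 of the 6 constraints hold; not an equilibrium.

3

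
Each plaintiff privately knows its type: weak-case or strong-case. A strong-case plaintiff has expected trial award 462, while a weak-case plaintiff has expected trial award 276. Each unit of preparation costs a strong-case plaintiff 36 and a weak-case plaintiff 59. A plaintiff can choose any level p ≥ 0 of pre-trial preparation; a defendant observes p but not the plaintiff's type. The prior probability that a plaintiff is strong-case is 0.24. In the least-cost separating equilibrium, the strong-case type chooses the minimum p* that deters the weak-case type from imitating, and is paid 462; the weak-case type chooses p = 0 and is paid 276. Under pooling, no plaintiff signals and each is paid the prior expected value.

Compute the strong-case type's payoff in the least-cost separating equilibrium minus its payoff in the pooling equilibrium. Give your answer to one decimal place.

27.9

Least-cost separating signal: p* solves 276 = 462 − 59·p*, so p* = (462 − 276)/59 ≈ 3.1525.
Strong-case type's separating payoff: 462 − 36 × p* = 462 − 36 × (462 − 276)/59 = 462 − 6696/59 ≈ 348.508.
Pooling payoff: 0.24 × 462 + 0.76 × 276 = 320.64.
Difference: 348.508 − 320.64 = 27.868, i.e. 27.9 to one decimal place.
The strong-case type prefers to separate.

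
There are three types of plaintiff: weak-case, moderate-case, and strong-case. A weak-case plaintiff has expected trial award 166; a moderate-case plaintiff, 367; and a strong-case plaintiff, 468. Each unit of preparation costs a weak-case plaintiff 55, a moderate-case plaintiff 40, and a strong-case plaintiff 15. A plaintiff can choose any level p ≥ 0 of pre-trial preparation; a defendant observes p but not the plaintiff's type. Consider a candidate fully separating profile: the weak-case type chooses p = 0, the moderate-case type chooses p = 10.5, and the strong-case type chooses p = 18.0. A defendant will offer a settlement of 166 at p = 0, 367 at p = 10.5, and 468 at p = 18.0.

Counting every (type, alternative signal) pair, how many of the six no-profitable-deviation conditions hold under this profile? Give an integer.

4

Strong-case (own payoff 468 − 15×18.0 = 198): to p=0 gives 166 → no gain ✓; to p=10.5 gives 367 − 15×10.5 = 209.5 → profitable ✗.
Weak-case (own payoff 166): to p=10.5 gives 367 − 55×10.5 = -210.5 → no gain ✓; to p=18.0 gives 468 − 55×18.0 = -522 → no gain ✓.
Moderate-case (own payoff 367 − 40×10.5 = -53): to p=0 gives 166 → profitable ✗; to p=18.0 gives 468 − 40×18.0 = -252 → no gain ✓.
4 of the 6 constraints hold; not an equilibrium.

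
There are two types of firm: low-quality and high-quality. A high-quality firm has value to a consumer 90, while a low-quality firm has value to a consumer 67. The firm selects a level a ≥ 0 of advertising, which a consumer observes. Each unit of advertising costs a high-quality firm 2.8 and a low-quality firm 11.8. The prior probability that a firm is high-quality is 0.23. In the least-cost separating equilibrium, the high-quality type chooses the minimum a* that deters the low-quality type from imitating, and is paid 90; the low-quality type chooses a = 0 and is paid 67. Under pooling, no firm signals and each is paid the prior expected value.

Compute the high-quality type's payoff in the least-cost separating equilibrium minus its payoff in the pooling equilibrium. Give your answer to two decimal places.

Least-cost separating signal: a* solves 67 = 90 − 11.8·a*, so a* = (90 − 67)/11.8 ≈ 1.9492.
High-quality type's separating payoff: 90 − 2.8 × a* = 90 − 2.8 × (90 − 67)/11.8 = 90 − 64.4/11.8 ≈ 84.5424.
Pooling payoff: 0.23 × 90 + 0.77 × 67 = 72.29.
Difference: 84.5424 − 72.29 = 12.2524, i.e. 12.25 to two decimal places.
The high-quality type prefers to separate.

12.25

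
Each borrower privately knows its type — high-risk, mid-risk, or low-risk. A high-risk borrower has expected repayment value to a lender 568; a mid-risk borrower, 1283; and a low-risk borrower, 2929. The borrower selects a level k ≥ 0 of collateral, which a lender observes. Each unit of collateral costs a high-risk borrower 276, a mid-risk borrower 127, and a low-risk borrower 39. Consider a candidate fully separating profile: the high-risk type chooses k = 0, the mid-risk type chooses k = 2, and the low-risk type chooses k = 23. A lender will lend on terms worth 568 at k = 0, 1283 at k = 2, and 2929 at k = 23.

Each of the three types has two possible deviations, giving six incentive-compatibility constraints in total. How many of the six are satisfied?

High-risk (own payoff 568): to k=2 gives 1283 − 276×2 = 731 → profitable ✗; to k=23 gives 2929 − 276×23 = -3419 → no gain ✓.
Low-risk (own payoff 2929 − 39×23 = 2032): to k=0 gives 568 → no gain ✓; to k=2 gives 1283 − 39×2 = 1205 → no gain ✓.
Mid-risk (own payoff 1283 − 127×2 = 1029): to k=0 gives 568 → no gain ✓; to k=23 gives 2929 − 127×23 = 8 → no gain ✓.
5 of the 6 constraints hold; not an equilibrium.

5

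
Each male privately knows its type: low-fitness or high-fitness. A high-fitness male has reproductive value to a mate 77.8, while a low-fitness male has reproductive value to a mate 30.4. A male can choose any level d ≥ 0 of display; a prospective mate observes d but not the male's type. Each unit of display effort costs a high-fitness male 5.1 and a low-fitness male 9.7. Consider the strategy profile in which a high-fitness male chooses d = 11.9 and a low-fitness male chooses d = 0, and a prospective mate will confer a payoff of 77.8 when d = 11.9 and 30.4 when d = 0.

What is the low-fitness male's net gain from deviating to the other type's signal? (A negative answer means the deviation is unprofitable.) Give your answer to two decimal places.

Playing d = 0 the low-fitness male receives 30.4.
Deviating to d = 11.9 brings payment 77.8 at cost 9.7 × 11.9 = 115.43, netting -37.63.
Gain from deviating: -37.63 − 30.4 = -68.03.
The gain is negative, so the low-fitness type's incentive-compatibility constraint is satisfied.

-68.03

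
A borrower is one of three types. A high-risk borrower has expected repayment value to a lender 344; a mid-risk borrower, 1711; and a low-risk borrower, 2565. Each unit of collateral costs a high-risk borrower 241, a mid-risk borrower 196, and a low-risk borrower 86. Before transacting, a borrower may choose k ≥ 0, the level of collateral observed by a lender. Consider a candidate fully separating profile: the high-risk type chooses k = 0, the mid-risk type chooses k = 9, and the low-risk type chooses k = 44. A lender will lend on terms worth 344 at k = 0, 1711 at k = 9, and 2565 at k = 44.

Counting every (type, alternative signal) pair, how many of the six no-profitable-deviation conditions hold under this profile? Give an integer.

Low-risk (own payoff 2565 − 86×44 = -1219): to k=0 gives 344 → profitable ✗; to k=9 gives 1711 − 86×9 = 937 → profitable ✗.
Mid-risk (own payoff 1711 − 196×9 = -53): to k=0 gives 344 → profitable ✗; to k=44 gives 2565 − 196×44 = -6059 → no gain ✓.
High-risk (own payoff 344): to k=9 gives 1711 − 241×9 = -458 → no gain ✓; to k=44 gives 2565 − 241×44 = -8039 → no gain ✓.
3 of the 6 constraints hold; not an equilibrium.

3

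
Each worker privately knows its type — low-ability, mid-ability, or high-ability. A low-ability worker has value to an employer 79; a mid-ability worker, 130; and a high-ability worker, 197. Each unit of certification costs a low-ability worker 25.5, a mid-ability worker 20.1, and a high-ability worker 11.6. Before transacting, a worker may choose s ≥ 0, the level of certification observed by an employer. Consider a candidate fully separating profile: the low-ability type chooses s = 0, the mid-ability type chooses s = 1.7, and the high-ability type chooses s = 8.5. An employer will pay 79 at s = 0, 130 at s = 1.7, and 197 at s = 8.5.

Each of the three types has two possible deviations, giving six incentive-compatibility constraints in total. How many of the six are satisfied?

Mid-ability (own payoff 130 − 20.1×1.7 = 95.83): to s=0 gives 79 → no gain ✓; to s=8.5 gives 197 − 20.1×8.5 = 26.15 → no gain ✓.
High-ability (own payoff 197 − 11.6×8.5 = 98.4): to s=0 gives 79 → no gain ✓; to s=1.7 gives 130 − 11.6×1.7 = 110.28 → profitable ✗.
Low-ability (own payoff 79): to s=1.7 gives 130 − 25.5×1.7 = 86.65 → profitable ✗; to s=8.5 gives 197 − 25.5×8.5 = -19.75 → no gain ✓.
4 of the 6 constraints hold; not an equilibrium.

4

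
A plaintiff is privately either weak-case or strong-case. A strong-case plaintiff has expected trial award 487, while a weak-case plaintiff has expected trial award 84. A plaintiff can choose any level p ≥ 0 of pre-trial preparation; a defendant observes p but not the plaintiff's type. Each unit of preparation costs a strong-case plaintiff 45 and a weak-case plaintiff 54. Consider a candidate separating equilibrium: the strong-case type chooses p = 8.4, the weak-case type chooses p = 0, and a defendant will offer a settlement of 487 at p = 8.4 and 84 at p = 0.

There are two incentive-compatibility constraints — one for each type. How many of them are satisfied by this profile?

2

Strong-case type: signal → 487 − 45 × 8.4 = 109; deviate to 0 → 84. IC holds (109 ≥ 84).
Weak-case type: stay at 0 → 84; mimic → 487 − 54 × 8.4 = 33.4. IC holds (84 ≥ 33.4).
2 of 2 constraints hold, so this is a separating equilibrium.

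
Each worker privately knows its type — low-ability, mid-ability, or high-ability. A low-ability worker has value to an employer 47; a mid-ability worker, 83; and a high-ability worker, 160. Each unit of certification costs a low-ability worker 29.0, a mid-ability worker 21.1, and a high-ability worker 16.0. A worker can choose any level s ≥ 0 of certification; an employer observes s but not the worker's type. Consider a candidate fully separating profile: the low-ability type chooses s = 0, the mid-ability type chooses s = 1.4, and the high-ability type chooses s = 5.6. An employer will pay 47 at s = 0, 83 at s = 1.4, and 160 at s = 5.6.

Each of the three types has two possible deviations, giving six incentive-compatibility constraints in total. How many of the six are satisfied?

6

High-ability (own payoff 160 − 16.0×5.6 = 70.4): to s=0 gives 47 → no gain ✓; to s=1.4 gives 83 − 16.0×1.4 = 60.6 → no gain ✓.
Mid-ability (own payoff 83 − 21.1×1.4 = 53.46): to s=0 gives 47 → no gain ✓; to s=5.6 gives 160 − 21.1×5.6 = 41.84 → no gain ✓.
Low-ability (own payoff 47): to s=1.4 gives 83 − 29.0×1.4 = 42.4 → no gain ✓; to s=5.6 gives 160 − 29.0×5.6 = -2.4 → no gain ✓.
6 of the 6 constraints hold; this profile is a separating equilibrium.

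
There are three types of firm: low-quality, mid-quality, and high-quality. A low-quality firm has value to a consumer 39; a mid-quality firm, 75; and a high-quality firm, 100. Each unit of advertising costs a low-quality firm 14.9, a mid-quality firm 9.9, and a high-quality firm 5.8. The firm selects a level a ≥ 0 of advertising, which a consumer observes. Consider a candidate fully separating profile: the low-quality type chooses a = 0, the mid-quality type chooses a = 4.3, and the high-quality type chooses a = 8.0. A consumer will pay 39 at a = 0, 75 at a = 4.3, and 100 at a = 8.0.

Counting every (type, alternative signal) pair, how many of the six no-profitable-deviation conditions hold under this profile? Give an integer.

Mid-quality (own payoff 75 − 9.9×4.3 = 32.43): to a=0 gives 39 → profitable ✗; to a=8.0 gives 100 − 9.9×8.0 = 20.8 → no gain ✓.
High-quality (own payoff 100 − 5.8×8.0 = 53.6): to a=0 gives 39 → no gain ✓; to a=4.3 gives 75 − 5.8×4.3 = 50.06 → no gain ✓.
Low-quality (own payoff 39): to a=4.3 gives 75 − 14.9×4.3 = 10.93 → no gain ✓; to a=8.0 gives 100 − 14.9×8.0 = -19.2 → no gain ✓.
5 of the 6 constraints hold; not an equilibrium.

5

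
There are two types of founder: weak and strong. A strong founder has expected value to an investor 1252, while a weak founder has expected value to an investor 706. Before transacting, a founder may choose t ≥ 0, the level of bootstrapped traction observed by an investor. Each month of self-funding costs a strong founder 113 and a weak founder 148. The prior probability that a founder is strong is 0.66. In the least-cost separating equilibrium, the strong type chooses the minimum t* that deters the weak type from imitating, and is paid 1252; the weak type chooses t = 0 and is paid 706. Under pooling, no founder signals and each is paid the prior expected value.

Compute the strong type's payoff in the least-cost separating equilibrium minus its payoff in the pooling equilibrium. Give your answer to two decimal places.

Least-cost separating signal: t* solves 706 = 1252 − 148·t*, so t* = (1252 − 706)/148 ≈ 3.6892.
Strong type's separating payoff: 1252 − 113 × t* = 1252 − 113 × (1252 − 706)/148 = 1252 − 61698/148 ≈ 835.1216.
Pooling payoff: 0.66 × 1252 + 0.34 × 706 = 1066.36.
Difference: 835.1216 − 1066.36 = -231.2384, i.e. -231.24 to two decimal places.
The strong type would prefer the pooling outcome.

-231.24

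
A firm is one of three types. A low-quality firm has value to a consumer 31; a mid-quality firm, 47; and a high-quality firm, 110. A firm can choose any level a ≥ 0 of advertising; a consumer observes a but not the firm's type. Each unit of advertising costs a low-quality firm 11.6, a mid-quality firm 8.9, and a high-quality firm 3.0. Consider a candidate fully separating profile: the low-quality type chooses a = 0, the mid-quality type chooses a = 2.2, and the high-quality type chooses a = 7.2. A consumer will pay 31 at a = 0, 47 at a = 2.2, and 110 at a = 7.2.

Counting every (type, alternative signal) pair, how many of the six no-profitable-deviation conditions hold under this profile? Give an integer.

4

Low-quality (own payoff 31): to a=2.2 gives 47 − 11.6×2.2 = 21.48 → no gain ✓; to a=7.2 gives 110 − 11.6×7.2 = 26.48 → no gain ✓.
Mid-quality (own payoff 47 − 8.9×2.2 = 27.42): to a=0 gives 31 → profitable ✗; to a=7.2 gives 110 − 8.9×7.2 = 45.92 → profitable ✗.
High-quality (own payoff 110 − 3.0×7.2 = 88.4): to a=0 gives 31 → no gain ✓; to a=2.2 gives 47 − 3.0×2.2 = 40.4 → no gain ✓.
4 of the 6 constraints hold; not an equilibrium.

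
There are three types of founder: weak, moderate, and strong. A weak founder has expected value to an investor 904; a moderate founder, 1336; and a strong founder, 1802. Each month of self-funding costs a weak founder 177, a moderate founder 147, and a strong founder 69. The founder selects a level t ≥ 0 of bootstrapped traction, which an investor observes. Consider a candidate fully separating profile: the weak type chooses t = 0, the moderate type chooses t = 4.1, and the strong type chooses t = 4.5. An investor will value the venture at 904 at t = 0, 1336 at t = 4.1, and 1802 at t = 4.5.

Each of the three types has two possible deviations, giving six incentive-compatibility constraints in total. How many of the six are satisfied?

3

Strong (own payoff 1802 − 69×4.5 = 1491.5): to t=0 gives 904 → no gain ✓; to t=4.1 gives 1336 − 69×4.1 = 1053.1 → no gain ✓.
Moderate (own payoff 1336 − 147×4.1 = 733.3): to t=0 gives 904 → profitable ✗; to t=4.5 gives 1802 − 147×4.5 = 1140.5 → profitable ✗.
Weak (own payoff 904): to t=4.1 gives 1336 − 177×4.1 = 610.3 → no gain ✓; to t=4.5 gives 1802 − 177×4.5 = 1005.5 → profitable ✗.
3 of the 6 constraints hold; not an equilibrium.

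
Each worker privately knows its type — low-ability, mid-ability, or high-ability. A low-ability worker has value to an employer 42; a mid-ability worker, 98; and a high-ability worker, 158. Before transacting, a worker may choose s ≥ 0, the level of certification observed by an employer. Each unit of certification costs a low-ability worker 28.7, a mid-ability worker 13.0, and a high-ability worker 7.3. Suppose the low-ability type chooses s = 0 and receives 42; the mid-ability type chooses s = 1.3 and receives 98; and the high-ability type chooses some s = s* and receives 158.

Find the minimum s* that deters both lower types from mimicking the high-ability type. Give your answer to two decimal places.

5.92

Mid-ability type (on-path payoff 98 − 13.0×1.3 = 81.1) won't mimic when 81.1 ≥ 158 − 13.0·s*, i.e. s* ≥ 5.92.
Low-ability type (on-path payoff 42) won't mimic when 42 ≥ 158 − 28.7·s*, i.e. s* ≥ 4.04.
Both must hold, so s* = max(4.04, 5.92) = 5.92. The mid-ability type's constraint binds.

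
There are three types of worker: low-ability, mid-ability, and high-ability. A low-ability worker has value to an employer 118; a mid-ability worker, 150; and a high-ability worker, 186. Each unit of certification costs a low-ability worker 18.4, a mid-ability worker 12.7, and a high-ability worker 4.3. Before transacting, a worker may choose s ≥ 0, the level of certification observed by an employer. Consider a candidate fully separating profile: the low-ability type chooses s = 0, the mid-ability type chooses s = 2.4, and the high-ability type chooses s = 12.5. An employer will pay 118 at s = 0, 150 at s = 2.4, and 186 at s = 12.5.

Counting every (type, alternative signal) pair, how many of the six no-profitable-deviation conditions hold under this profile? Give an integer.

Mid-ability (own payoff 150 − 12.7×2.4 = 119.52): to s=0 gives 118 → no gain ✓; to s=12.5 gives 186 − 12.7×12.5 = 27.25 → no gain ✓.
Low-ability (own payoff 118): to s=2.4 gives 150 − 18.4×2.4 = 105.84 → no gain ✓; to s=12.5 gives 186 − 18.4×12.5 = -44 → no gain ✓.
High-ability (own payoff 186 − 4.3×12.5 = 132.25): to s=0 gives 118 → no gain ✓; to s=2.4 gives 150 − 4.3×2.4 = 139.68 → profitable ✗.
5 of the 6 constraints hold; not an equilibrium.

5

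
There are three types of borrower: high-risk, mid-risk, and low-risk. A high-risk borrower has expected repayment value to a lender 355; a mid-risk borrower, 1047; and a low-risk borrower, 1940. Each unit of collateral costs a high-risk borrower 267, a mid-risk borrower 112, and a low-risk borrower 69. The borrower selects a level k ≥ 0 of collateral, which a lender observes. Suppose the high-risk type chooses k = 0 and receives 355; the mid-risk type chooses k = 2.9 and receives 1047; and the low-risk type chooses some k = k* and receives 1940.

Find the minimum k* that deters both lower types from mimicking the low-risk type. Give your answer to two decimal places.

Mid-risk type (on-path payoff 1047 − 112×2.9 = 722.2) won't mimic when 722.2 ≥ 1940 − 112·k*, i.e. k* ≥ 10.87.
High-risk type (on-path payoff 355) won't mimic when 355 ≥ 1940 − 267·k*, i.e. k* ≥ 5.94.
Both must hold, so k* = max(5.94, 10.87) = 10.87. The mid-risk type's constraint binds.

10.87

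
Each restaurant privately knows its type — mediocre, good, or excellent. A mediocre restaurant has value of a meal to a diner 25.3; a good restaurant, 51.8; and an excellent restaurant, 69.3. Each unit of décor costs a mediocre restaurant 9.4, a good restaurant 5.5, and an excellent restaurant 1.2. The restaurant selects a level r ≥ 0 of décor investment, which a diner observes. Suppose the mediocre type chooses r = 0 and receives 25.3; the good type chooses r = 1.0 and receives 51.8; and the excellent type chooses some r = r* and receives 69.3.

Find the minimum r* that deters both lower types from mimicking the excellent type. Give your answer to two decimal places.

4.68

Mediocre type (on-path payoff 25.3) won't mimic when 25.3 ≥ 69.3 − 9.4·r*, i.e. r* ≥ 4.68.
Good type (on-path payoff 51.8 − 5.5×1.0 = 46.3) won't mimic when 46.3 ≥ 69.3 − 5.5·r*, i.e. r* ≥ 4.18.
Both must hold, so r* = max(4.68, 4.18) = 4.68. The mediocre type's constraint binds.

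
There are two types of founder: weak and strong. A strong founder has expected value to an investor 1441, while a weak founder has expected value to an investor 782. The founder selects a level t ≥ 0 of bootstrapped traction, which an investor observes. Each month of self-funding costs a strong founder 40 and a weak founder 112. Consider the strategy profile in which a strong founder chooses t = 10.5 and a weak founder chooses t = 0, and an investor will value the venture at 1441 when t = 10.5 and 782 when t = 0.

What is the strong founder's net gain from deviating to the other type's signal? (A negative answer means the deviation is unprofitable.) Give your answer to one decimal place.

-239.0

Playing t = 10.5 the strong founder receives 1441 − 40 × 10.5 = 1021.
Deviating to t = 0 yields 782 instead.
Gain from deviating: 782 − 1021 = -239.0.
The gain is negative, so the strong type's incentive-compatibility constraint is satisfied.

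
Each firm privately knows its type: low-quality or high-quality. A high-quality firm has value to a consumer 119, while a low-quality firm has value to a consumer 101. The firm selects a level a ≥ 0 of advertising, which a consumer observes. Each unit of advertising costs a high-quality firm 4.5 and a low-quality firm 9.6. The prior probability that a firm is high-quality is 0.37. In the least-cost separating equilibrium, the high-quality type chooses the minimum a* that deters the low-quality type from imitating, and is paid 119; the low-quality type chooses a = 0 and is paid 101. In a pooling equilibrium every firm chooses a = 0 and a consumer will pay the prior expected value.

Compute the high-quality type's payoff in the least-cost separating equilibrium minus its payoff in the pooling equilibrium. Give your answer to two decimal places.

2.90

Least-cost separating signal: a* solves 101 = 119 − 9.6·a*, so a* = (119 − 101)/9.6 = 1.875.
High-quality type's separating payoff: 119 − 4.5 × a* = 119 − 4.5 × (119 − 101)/9.6 = 119 − 81/9.6 = 110.5625.
Pooling payoff: 0.37 × 119 + 0.63 × 101 = 107.66.
Difference: 110.5625 − 107.66 = 2.9025, i.e. 2.90 to two decimal places.
The high-quality type prefers to separate.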